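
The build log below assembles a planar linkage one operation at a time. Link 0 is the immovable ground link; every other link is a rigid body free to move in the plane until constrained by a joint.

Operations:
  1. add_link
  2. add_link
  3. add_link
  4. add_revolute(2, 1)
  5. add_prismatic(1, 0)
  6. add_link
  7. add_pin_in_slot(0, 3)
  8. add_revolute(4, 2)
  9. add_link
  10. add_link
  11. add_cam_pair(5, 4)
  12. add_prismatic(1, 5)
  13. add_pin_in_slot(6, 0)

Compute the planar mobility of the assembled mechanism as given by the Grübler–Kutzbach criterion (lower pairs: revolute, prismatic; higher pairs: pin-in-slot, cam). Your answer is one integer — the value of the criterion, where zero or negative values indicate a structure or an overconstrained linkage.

ground; <1,0,0>
#1 <2,0,0>
#2 <3,0,0>
#3 <4,0,0>
R:2↔1 J1 <4,1,0>
P:1↔0 J1 <4,2,0>
#4 <5,2,0>
PS:0↔3 J2 <5,2,1>
R:4↔2 J1 <5,3,1>
#5 <6,3,1>
#6 <7,3,1>
C:5↔4 J2 <7,3,2>
P:1↔5 J1 <7,4,2>
PS:6↔0 J2 <7,4,3>
3×6 − 2×4 − 1×3 = 7

M = 7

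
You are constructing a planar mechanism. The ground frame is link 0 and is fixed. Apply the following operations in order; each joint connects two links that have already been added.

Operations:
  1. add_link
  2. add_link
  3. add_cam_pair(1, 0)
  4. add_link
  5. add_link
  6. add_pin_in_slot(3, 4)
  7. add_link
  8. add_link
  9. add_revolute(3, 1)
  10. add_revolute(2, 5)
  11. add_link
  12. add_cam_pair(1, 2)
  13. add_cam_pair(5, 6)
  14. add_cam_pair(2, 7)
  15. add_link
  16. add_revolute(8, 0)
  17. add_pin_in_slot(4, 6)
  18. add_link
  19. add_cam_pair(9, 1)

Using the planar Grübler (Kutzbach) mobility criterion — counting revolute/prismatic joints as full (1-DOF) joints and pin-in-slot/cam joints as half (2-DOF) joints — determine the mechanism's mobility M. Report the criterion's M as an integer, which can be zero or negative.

M = 14

[1;0;0] (link 0 is ground)
L+ [2;0;0]
L+ [3;0;0]
C(1,0)∈J2 [3;0;1]
L+ [4;0;1]
L+ [5;0;1]
PS(3,4)∈J2 [5;0;2]
L+ [6;0;2]
L+ [7;0;2]
R(3,1)∈J1 [7;1;2]
R(2,5)∈J1 [7;2;2]
L+ [8;2;2]
C(1,2)∈J2 [8;2;3]
C(5,6)∈J2 [8;2;4]
C(2,7)∈J2 [8;2;5]
L+ [9;2;5]
R(8,0)∈J1 [9;3;5]
PS(4,6)∈J2 [9;3;6]
L+ [10;3;6]
C(9,1)∈J2 [10;3;7]
mobility = 27 − 6 − 7 = 14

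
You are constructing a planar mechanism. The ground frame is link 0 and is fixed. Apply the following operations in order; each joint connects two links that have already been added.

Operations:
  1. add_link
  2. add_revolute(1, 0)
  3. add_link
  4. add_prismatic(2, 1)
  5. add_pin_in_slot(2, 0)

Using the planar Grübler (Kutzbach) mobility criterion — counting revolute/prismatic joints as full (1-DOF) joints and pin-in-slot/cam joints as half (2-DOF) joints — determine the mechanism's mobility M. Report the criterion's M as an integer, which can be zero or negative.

[1;0;0] (link 0 is ground)
L+ [2;0;0]
R(1,0)∈J1 [2;1;0]
L+ [3;1;0]
P(2,1)∈J1 [3;2;0]
PS(2,0)∈J2 [3;2;1]
mobility = 6 − 4 − 1 = 1

M = 1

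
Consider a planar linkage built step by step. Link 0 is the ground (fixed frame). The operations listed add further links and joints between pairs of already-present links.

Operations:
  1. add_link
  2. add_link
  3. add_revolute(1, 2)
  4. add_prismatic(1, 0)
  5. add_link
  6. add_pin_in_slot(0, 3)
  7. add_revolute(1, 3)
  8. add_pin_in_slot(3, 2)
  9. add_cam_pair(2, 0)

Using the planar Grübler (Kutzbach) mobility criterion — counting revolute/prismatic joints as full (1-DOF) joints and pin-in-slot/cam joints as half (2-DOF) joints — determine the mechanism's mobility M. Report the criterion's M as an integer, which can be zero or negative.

M = 0

ground; <1,0,0>
#1 <2,0,0>
#2 <3,0,0>
R:1↔2 J1 <3,1,0>
P:1↔0 J1 <3,2,0>
#3 <4,2,0>
PS:0↔3 J2 <4,2,1>
R:1↔3 J1 <4,3,1>
PS:3↔2 J2 <4,3,2>
C:2↔0 J2 <4,3,3>
3×3 − 2×3 − 1×3 = 0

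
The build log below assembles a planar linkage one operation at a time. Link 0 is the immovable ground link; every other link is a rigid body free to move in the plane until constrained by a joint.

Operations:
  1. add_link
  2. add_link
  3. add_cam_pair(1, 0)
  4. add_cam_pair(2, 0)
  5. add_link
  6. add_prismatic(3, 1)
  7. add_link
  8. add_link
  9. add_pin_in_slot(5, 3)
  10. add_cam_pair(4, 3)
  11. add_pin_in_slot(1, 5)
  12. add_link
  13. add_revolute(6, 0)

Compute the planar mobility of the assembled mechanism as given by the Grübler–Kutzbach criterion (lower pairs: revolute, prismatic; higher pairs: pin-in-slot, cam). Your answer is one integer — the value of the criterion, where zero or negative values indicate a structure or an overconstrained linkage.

[1;0;0] (link 0 is ground)
L+ [2;0;0]
L+ [3;0;0]
C(1,0)∈J2 [3;0;1]
C(2,0)∈J2 [3;0;2]
L+ [4;0;2]
P(3,1)∈J1 [4;1;2]
L+ [5;1;2]
L+ [6;1;2]
PS(5,3)∈J2 [6;1;3]
C(4,3)∈J2 [6;1;4]
PS(1,5)∈J2 [6;1;5]
L+ [7;1;5]
R(6,0)∈J1 [7;2;5]
mobility = 18 − 4 − 5 = 9

M = 9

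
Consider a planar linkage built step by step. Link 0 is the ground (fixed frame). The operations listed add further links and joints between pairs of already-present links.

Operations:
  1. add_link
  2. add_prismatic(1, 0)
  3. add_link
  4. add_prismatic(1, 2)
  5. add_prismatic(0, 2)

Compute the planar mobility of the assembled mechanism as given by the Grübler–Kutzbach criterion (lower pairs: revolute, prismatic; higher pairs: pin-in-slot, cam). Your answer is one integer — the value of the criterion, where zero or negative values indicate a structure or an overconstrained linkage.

M = 0

[1;0;0] (link 0 is ground)
L+ [2;0;0]
P(1,0)∈J1 [2;1;0]
L+ [3;1;0]
P(1,2)∈J1 [3;2;0]
P(0,2)∈J1 [3;3;0]
mobility = 6 − 6 − 0 = 0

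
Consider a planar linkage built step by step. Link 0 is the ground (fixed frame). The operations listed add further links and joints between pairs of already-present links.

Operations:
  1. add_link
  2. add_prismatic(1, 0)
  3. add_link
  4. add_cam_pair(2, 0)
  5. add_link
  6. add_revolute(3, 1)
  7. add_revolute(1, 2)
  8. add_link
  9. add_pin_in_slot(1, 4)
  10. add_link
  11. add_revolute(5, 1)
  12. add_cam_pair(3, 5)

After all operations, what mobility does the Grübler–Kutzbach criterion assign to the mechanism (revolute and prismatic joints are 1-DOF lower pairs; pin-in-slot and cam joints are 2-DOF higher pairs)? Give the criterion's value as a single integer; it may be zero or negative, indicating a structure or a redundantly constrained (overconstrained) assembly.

[1;0;0] (link 0 is ground)
L+ [2;0;0]
P(1,0)∈J1 [2;1;0]
L+ [3;1;0]
C(2,0)∈J2 [3;1;1]
L+ [4;1;1]
R(3,1)∈J1 [4;2;1]
R(1,2)∈J1 [4;3;1]
L+ [5;3;1]
PS(1,4)∈J2 [5;3;2]
L+ [6;3;2]
R(5,1)∈J1 [6;4;2]
C(3,5)∈J2 [6;4;3]
mobility = 15 − 8 − 3 = 4

M = 4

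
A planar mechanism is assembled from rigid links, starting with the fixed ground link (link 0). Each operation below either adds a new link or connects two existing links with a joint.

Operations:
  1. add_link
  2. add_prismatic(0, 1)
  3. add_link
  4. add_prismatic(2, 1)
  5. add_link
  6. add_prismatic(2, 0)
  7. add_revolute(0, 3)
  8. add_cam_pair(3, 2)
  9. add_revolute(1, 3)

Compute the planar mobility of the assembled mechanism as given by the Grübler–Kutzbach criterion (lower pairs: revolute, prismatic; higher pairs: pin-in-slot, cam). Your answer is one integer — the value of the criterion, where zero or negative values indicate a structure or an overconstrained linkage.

[1;0;0] (link 0 is ground)
L+ [2;0;0]
P(0,1)∈J1 [2;1;0]
L+ [3;1;0]
P(2,1)∈J1 [3;2;0]
L+ [4;2;0]
P(2,0)∈J1 [4;3;0]
R(0,3)∈J1 [4;4;0]
C(3,2)∈J2 [4;4;1]
R(1,3)∈J1 [4;5;1]
mobility = 9 − 10 − 1 = -2

M = -2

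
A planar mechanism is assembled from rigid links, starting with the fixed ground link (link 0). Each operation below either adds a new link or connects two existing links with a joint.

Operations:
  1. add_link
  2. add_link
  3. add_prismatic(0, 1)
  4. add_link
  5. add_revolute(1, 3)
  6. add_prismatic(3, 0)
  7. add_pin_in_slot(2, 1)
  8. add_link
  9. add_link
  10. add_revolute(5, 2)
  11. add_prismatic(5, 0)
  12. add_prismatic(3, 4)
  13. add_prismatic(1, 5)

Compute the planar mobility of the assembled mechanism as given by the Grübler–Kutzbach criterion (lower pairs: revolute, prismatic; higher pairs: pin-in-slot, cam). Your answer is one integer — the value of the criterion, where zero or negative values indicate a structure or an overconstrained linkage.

ground; <1,0,0>
#1 <2,0,0>
#2 <3,0,0>
P:0↔1 J1 <3,1,0>
#3 <4,1,0>
R:1↔3 J1 <4,2,0>
P:3↔0 J1 <4,3,0>
PS:2↔1 J2 <4,3,1>
#4 <5,3,1>
#5 <6,3,1>
R:5↔2 J1 <6,4,1>
P:5↔0 J1 <6,5,1>
P:3↔4 J1 <6,6,1>
P:1↔5 J1 <6,7,1>
3×5 − 2×7 − 1×1 = 0

M = 0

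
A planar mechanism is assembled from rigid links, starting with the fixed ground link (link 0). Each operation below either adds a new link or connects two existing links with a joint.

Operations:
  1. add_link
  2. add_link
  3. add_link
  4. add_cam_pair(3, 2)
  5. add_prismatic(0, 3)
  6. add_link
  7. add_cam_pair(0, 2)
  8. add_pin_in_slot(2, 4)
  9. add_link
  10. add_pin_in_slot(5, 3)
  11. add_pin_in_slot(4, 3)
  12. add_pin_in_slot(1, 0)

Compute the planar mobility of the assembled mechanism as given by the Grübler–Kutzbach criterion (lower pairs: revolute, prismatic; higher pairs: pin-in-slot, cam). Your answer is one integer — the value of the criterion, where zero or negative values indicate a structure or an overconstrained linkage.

M = 7

ground; <1,0,0>
#1 <2,0,0>
#2 <3,0,0>
#3 <4,0,0>
C:3↔2 J2 <4,0,1>
P:0↔3 J1 <4,1,1>
#4 <5,1,1>
C:0↔2 J2 <5,1,2>
PS:2↔4 J2 <5,1,3>
#5 <6,1,3>
PS:5↔3 J2 <6,1,4>
PS:4↔3 J2 <6,1,5>
PS:1↔0 J2 <6,1,6>
3×5 − 2×1 − 1×6 = 7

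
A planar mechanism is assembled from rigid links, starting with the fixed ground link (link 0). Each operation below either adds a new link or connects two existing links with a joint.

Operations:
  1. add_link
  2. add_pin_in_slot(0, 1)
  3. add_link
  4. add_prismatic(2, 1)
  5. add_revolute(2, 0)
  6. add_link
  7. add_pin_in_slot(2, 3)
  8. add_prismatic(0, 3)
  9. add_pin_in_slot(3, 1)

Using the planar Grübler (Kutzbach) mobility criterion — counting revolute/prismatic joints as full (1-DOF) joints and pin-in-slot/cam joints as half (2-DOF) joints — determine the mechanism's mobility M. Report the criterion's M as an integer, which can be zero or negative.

[1;0;0] (link 0 is ground)
L+ [2;0;0]
PS(0,1)∈J2 [2;0;1]
L+ [3;0;1]
P(2,1)∈J1 [3;1;1]
R(2,0)∈J1 [3;2;1]
L+ [4;2;1]
PS(2,3)∈J2 [4;2;2]
P(0,3)∈J1 [4;3;2]
PS(3,1)∈J2 [4;3;3]
mobility = 9 − 6 − 3 = 0

M = 0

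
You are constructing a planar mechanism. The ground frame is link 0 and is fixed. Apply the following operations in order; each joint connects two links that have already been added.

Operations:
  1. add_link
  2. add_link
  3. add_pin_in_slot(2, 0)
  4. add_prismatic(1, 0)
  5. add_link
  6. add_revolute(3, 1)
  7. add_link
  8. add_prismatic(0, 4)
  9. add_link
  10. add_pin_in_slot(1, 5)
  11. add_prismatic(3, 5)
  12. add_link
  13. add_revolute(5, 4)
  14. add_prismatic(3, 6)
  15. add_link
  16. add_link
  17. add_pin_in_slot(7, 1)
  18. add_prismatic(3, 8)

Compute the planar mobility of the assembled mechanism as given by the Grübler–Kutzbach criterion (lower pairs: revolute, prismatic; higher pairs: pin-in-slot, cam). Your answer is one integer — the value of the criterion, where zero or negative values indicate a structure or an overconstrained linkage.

ground; <1,0,0>
#1 <2,0,0>
#2 <3,0,0>
PS:2↔0 J2 <3,0,1>
P:1↔0 J1 <3,1,1>
#3 <4,1,1>
R:3↔1 J1 <4,2,1>
#4 <5,2,1>
P:0↔4 J1 <5,3,1>
#5 <6,3,1>
PS:1↔5 J2 <6,3,2>
P:3↔5 J1 <6,4,2>
#6 <7,4,2>
R:5↔4 J1 <7,5,2>
P:3↔6 J1 <7,6,2>
#7 <8,6,2>
#8 <9,6,2>
PS:7↔1 J2 <9,6,3>
P:3↔8 J1 <9,7,3>
3×8 − 2×7 − 1×3 = 7

M = 7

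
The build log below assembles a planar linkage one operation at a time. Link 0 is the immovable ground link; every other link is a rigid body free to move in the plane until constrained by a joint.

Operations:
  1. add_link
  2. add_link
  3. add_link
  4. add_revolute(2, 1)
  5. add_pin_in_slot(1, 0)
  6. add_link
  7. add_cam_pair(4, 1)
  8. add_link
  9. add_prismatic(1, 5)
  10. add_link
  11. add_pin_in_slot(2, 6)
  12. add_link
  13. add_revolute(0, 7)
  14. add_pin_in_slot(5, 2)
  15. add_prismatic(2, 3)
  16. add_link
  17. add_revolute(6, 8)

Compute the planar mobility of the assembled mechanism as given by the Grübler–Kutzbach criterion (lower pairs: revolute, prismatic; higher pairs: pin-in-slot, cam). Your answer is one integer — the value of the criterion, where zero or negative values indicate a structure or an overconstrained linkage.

ground; <1,0,0>
#1 <2,0,0>
#2 <3,0,0>
#3 <4,0,0>
R:2↔1 J1 <4,1,0>
PS:1↔0 J2 <4,1,1>
#4 <5,1,1>
C:4↔1 J2 <5,1,2>
#5 <6,1,2>
P:1↔5 J1 <6,2,2>
#6 <7,2,2>
PS:2↔6 J2 <7,2,3>
#7 <8,2,3>
R:0↔7 J1 <8,3,3>
PS:5↔2 J2 <8,3,4>
P:2↔3 J1 <8,4,4>
#8 <9,4,4>
R:6↔8 J1 <9,5,4>
3×8 − 2×5 − 1×4 = 10

M = 10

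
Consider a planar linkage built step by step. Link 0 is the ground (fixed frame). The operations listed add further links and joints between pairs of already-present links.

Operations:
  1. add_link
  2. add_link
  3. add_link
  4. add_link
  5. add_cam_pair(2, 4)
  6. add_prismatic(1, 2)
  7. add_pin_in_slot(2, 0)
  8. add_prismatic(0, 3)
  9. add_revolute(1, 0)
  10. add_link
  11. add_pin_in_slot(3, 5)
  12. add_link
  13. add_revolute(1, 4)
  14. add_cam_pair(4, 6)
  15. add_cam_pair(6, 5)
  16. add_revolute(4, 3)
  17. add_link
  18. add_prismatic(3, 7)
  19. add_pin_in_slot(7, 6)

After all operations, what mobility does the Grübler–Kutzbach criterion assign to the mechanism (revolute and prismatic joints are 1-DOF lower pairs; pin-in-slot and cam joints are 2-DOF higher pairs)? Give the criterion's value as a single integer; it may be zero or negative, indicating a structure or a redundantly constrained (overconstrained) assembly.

M = 3

L=1 J1=0 J2=0
add link → L=2 J1=0 J2=0
add link → L=3 J1=0 J2=0
add link → L=4 J1=0 J2=0
add link → L=5 J1=0 J2=0
C@2,4 dof=2 J2 → L=5 J1=0 J2=1
P@1,2 dof=1 J1 → L=5 J1=1 J2=1
PS@2,0 dof=2 J2 → L=5 J1=1 J2=2
P@0,3 dof=1 J1 → L=5 J1=2 J2=2
R@1,0 dof=1 J1 → L=5 J1=3 J2=2
add link → L=6 J1=3 J2=2
PS@3,5 dof=2 J2 → L=6 J1=3 J2=3
add link → L=7 J1=3 J2=3
R@1,4 dof=1 J1 → L=7 J1=4 J2=3
C@4,6 dof=2 J2 → L=7 J1=4 J2=4
C@6,5 dof=2 J2 → L=7 J1=4 J2=5
R@4,3 dof=1 J1 → L=7 J1=5 J2=5
add link → L=8 J1=5 J2=5
P@3,7 dof=1 J1 → L=8 J1=6 J2=5
PS@7,6 dof=2 J2 → L=8 J1=6 J2=6
M=3(L−1)−2J1−J2=3·7−2·6−6=3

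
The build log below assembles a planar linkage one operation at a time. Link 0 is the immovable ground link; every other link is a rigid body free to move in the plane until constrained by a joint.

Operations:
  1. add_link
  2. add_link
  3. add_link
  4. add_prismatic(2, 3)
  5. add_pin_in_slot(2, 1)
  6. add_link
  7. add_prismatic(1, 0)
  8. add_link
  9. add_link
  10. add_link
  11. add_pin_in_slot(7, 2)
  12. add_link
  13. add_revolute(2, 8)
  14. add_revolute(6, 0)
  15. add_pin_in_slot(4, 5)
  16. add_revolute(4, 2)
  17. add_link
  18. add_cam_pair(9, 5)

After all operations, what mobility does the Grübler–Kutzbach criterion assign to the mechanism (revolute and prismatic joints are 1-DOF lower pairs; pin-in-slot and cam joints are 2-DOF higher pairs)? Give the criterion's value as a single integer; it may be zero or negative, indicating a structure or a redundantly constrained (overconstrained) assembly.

M = 13

L=1 J1=0 J2=0
add link → L=2 J1=0 J2=0
add link → L=3 J1=0 J2=0
add link → L=4 J1=0 J2=0
P@2,3 dof=1 J1 → L=4 J1=1 J2=0
PS@2,1 dof=2 J2 → L=4 J1=1 J2=1
add link → L=5 J1=1 J2=1
P@1,0 dof=1 J1 → L=5 J1=2 J2=1
add link → L=6 J1=2 J2=1
add link → L=7 J1=2 J2=1
add link → L=8 J1=2 J2=1
PS@7,2 dof=2 J2 → L=8 J1=2 J2=2
add link → L=9 J1=2 J2=2
R@2,8 dof=1 J1 → L=9 J1=3 J2=2
R@6,0 dof=1 J1 → L=9 J1=4 J2=2
PS@4,5 dof=2 J2 → L=9 J1=4 J2=3
R@4,2 dof=1 J1 → L=9 J1=5 J2=3
add link → L=10 J1=5 J2=3
C@9,5 dof=2 J2 → L=10 J1=5 J2=4
M=3(L−1)−2J1−J2=3·9−2·5−4=13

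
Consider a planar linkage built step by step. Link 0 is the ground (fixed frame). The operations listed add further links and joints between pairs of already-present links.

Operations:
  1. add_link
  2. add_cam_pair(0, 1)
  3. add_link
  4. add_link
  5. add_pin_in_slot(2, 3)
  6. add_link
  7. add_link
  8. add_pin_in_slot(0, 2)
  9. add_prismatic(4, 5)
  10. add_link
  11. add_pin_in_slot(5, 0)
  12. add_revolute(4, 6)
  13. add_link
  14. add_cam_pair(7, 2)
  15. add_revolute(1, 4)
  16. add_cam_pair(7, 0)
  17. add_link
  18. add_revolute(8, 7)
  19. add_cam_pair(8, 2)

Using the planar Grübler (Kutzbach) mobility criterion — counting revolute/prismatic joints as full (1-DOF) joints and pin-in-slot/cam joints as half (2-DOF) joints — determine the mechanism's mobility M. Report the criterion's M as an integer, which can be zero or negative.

link 0 = ground. State L|J1|J2 = 1|0|0
+link1  2|0|0
C(0,1) f=2→J2  2|0|1
+link2  3|0|1
+link3  4|0|1
PS(2,3) f=2→J2  4|0|2
+link4  5|0|2
+link5  6|0|2
PS(0,2) f=2→J2  6|0|3
P(4,5) f=1→J1  6|1|3
+link6  7|1|3
PS(5,0) f=2→J2  7|1|4
R(4,6) f=1→J1  7|2|4
+link7  8|2|4
C(7,2) f=2→J2  8|2|5
R(1,4) f=1→J1  8|3|5
C(7,0) f=2→J2  8|3|6
+link8  9|3|6
R(8,7) f=1→J1  9|4|6
C(8,2) f=2→J2  9|4|7
M = 3(9−1)−2·4−7 = 24−8−7 = 9

M = 9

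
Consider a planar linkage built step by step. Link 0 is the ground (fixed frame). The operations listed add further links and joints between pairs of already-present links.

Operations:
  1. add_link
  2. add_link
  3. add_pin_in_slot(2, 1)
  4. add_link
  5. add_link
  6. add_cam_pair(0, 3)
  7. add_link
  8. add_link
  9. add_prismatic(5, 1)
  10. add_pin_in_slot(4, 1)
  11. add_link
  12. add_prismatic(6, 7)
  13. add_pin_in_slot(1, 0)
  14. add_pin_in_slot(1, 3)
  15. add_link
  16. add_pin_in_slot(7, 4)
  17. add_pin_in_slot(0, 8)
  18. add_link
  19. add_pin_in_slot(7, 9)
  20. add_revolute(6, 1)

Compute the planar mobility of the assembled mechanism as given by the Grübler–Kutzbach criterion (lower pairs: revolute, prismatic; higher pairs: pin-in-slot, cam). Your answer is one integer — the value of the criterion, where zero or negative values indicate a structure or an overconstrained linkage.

ground; <1,0,0>
#1 <2,0,0>
#2 <3,0,0>
PS:2↔1 J2 <3,0,1>
#3 <4,0,1>
#4 <5,0,1>
C:0↔3 J2 <5,0,2>
#5 <6,0,2>
#6 <7,0,2>
P:5↔1 J1 <7,1,2>
PS:4↔1 J2 <7,1,3>
#7 <8,1,3>
P:6↔7 J1 <8,2,3>
PS:1↔0 J2 <8,2,4>
PS:1↔3 J2 <8,2,5>
#8 <9,2,5>
PS:7↔4 J2 <9,2,6>
PS:0↔8 J2 <9,2,7>
#9 <10,2,7>
PS:7↔9 J2 <10,2,8>
R:6↔1 J1 <10,3,8>
3×9 − 2×3 − 1×8 = 13

M = 13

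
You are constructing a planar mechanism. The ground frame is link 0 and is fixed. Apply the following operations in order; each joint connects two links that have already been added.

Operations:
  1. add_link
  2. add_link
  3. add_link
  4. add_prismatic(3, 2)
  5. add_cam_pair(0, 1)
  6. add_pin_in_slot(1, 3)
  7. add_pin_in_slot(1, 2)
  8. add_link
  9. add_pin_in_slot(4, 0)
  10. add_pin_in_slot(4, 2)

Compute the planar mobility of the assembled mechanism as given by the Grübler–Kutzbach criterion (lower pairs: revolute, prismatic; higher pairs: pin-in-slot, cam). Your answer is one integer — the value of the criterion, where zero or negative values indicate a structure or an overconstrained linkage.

M = 5

L=1 J1=0 J2=0
add link → L=2 J1=0 J2=0
add link → L=3 J1=0 J2=0
add link → L=4 J1=0 J2=0
P@3,2 dof=1 J1 → L=4 J1=1 J2=0
C@0,1 dof=2 J2 → L=4 J1=1 J2=1
PS@1,3 dof=2 J2 → L=4 J1=1 J2=2
PS@1,2 dof=2 J2 → L=4 J1=1 J2=3
add link → L=5 J1=1 J2=3
PS@4,0 dof=2 J2 → L=5 J1=1 J2=4
PS@4,2 dof=2 J2 → L=5 J1=1 J2=5
M=3(L−1)−2J1−J2=3·4−2·1−5=5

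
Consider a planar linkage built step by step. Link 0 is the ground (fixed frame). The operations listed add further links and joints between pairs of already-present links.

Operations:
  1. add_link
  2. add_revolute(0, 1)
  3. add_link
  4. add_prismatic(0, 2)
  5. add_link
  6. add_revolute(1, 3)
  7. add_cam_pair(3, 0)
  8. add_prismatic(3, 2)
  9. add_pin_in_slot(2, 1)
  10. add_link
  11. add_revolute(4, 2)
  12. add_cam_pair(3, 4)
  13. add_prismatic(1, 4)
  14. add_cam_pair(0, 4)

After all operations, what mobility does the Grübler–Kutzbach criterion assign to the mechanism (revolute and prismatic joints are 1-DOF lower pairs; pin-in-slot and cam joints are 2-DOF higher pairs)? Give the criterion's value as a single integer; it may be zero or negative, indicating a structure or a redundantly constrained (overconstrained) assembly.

link 0 = ground. State L|J1|J2 = 1|0|0
+link1  2|0|0
R(0,1) f=1→J1  2|1|0
+link2  3|1|0
P(0,2) f=1→J1  3|2|0
+link3  4|2|0
R(1,3) f=1→J1  4|3|0
C(3,0) f=2→J2  4|3|1
P(3,2) f=1→J1  4|4|1
PS(2,1) f=2→J2  4|4|2
+link4  5|4|2
R(4,2) f=1→J1  5|5|2
C(3,4) f=2→J2  5|5|3
P(1,4) f=1→J1  5|6|3
C(0,4) f=2→J2  5|6|4
M = 3(5−1)−2·6−4 = 12−12−4 = -4

M = -4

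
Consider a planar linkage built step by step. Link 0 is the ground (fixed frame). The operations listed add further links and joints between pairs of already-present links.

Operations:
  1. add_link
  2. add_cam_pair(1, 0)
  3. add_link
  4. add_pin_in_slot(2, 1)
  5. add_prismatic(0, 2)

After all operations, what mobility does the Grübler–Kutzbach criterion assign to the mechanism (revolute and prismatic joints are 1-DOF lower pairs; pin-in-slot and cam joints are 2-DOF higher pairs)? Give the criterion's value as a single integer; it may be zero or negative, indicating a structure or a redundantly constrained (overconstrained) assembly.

M = 2

L=1 J1=0 J2=0
add link → L=2 J1=0 J2=0
C@1,0 dof=2 J2 → L=2 J1=0 J2=1
add link → L=3 J1=0 J2=1
PS@2,1 dof=2 J2 → L=3 J1=0 J2=2
P@0,2 dof=1 J1 → L=3 J1=1 J2=2
M=3(L−1)−2J1−J2=3·2−2·1−2=2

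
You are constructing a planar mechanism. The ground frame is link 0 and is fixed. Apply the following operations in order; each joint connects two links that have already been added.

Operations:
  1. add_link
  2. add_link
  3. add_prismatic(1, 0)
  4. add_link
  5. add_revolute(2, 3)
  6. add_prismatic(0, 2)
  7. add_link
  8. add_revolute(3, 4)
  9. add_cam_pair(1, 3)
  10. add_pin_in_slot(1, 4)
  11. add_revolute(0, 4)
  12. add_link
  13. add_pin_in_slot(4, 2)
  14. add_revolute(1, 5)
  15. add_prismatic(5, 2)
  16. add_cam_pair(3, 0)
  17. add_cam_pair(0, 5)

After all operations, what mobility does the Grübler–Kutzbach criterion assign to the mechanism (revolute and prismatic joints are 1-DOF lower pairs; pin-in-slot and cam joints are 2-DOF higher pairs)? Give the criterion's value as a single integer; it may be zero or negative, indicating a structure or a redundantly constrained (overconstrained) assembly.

M = -4

[1;0;0] (link 0 is ground)
L+ [2;0;0]
L+ [3;0;0]
P(1,0)∈J1 [3;1;0]
L+ [4;1;0]
R(2,3)∈J1 [4;2;0]
P(0,2)∈J1 [4;3;0]
L+ [5;3;0]
R(3,4)∈J1 [5;4;0]
C(1,3)∈J2 [5;4;1]
PS(1,4)∈J2 [5;4;2]
R(0,4)∈J1 [5;5;2]
L+ [6;5;2]
PS(4,2)∈J2 [6;5;3]
R(1,5)∈J1 [6;6;3]
P(5,2)∈J1 [6;7;3]
C(3,0)∈J2 [6;7;4]
C(0,5)∈J2 [6;7;5]
mobility = 15 − 14 − 5 = -4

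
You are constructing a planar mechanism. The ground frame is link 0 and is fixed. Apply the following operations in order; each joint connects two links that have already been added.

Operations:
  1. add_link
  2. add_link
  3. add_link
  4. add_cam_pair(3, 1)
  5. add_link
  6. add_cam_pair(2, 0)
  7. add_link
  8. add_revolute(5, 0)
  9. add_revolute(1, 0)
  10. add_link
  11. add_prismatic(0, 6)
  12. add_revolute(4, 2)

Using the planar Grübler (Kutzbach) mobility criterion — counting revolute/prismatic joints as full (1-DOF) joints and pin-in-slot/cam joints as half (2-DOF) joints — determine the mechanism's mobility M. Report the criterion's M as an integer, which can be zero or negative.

M = 8

L=1 J1=0 J2=0
add link → L=2 J1=0 J2=0
add link → L=3 J1=0 J2=0
add link → L=4 J1=0 J2=0
C@3,1 dof=2 J2 → L=4 J1=0 J2=1
add link → L=5 J1=0 J2=1
C@2,0 dof=2 J2 → L=5 J1=0 J2=2
add link → L=6 J1=0 J2=2
R@5,0 dof=1 J1 → L=6 J1=1 J2=2
R@1,0 dof=1 J1 → L=6 J1=2 J2=2
add link → L=7 J1=2 J2=2
P@0,6 dof=1 J1 → L=7 J1=3 J2=2
R@4,2 dof=1 J1 → L=7 J1=4 J2=2
M=3(L−1)−2J1−J2=3·6−2·4−2=8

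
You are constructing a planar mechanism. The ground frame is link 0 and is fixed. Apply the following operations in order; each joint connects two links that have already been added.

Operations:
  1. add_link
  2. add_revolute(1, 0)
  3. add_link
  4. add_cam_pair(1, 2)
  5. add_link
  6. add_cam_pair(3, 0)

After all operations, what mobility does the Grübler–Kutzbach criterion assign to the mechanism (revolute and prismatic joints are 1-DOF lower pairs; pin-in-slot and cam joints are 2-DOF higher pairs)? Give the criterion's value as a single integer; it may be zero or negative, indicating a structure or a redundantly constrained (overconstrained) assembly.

M = 5

(L,J1,J2)=(1,0,0); link0 fixed
link1: (2,0,0)
R 1-0 [J1]: (2,1,0)
link2: (3,1,0)
C 1-2 [J2]: (3,1,1)
link3: (4,1,1)
C 3-0 [J2]: (4,1,2)
Grübler: 3·3 − 2·1 − 2 = 5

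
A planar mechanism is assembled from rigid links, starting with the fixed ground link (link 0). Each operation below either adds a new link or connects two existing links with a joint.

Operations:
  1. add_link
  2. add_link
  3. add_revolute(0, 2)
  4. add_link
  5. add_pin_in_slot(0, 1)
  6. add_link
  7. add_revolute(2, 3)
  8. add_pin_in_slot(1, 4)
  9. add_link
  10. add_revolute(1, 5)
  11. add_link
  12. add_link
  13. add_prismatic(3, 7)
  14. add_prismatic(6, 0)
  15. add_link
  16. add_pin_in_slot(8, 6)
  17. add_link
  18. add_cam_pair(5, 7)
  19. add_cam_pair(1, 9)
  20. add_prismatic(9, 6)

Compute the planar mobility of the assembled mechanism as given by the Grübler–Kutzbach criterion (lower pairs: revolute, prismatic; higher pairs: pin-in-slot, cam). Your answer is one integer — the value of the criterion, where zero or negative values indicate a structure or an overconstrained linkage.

[1;0;0] (link 0 is ground)
L+ [2;0;0]
L+ [3;0;0]
R(0,2)∈J1 [3;1;0]
L+ [4;1;0]
PS(0,1)∈J2 [4;1;1]
L+ [5;1;1]
R(2,3)∈J1 [5;2;1]
PS(1,4)∈J2 [5;2;2]
L+ [6;2;2]
R(1,5)∈J1 [6;3;2]
L+ [7;3;2]
L+ [8;3;2]
P(3,7)∈J1 [8;4;2]
P(6,0)∈J1 [8;5;2]
L+ [9;5;2]
PS(8,6)∈J2 [9;5;3]
L+ [10;5;3]
C(5,7)∈J2 [10;5;4]
C(1,9)∈J2 [10;5;5]
P(9,6)∈J1 [10;6;5]
mobility = 27 − 12 − 5 = 10

M = 10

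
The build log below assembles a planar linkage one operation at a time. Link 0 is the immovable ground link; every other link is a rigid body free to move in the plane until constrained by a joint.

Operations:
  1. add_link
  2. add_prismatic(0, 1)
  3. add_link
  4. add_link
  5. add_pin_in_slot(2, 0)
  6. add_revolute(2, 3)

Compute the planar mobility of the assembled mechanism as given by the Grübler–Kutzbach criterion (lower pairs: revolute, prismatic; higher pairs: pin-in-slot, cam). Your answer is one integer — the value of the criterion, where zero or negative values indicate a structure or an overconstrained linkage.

(L,J1,J2)=(1,0,0); link0 fixed
link1: (2,0,0)
P 0-1 [J1]: (2,1,0)
link2: (3,1,0)
link3: (4,1,0)
PS 2-0 [J2]: (4,1,1)
R 2-3 [J1]: (4,2,1)
Grübler: 3·3 − 2·2 − 1 = 4

M = 4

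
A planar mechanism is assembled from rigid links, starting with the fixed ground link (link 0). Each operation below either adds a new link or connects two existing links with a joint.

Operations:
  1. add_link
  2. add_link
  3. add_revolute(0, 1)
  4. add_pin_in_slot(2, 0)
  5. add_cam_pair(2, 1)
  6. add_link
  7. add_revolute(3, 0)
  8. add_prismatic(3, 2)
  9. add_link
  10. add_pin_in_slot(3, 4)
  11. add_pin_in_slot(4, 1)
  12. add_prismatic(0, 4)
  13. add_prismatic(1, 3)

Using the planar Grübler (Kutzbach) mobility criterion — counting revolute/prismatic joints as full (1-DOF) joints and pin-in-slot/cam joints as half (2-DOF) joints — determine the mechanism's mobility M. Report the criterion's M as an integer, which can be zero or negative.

M = -2

ground; <1,0,0>
#1 <2,0,0>
#2 <3,0,0>
R:0↔1 J1 <3,1,0>
PS:2↔0 J2 <3,1,1>
C:2↔1 J2 <3,1,2>
#3 <4,1,2>
R:3↔0 J1 <4,2,2>
P:3↔2 J1 <4,3,2>
#4 <5,3,2>
PS:3↔4 J2 <5,3,3>
PS:4↔1 J2 <5,3,4>
P:0↔4 J1 <5,4,4>
P:1↔3 J1 <5,5,4>
3×4 − 2×5 − 1×4 = -2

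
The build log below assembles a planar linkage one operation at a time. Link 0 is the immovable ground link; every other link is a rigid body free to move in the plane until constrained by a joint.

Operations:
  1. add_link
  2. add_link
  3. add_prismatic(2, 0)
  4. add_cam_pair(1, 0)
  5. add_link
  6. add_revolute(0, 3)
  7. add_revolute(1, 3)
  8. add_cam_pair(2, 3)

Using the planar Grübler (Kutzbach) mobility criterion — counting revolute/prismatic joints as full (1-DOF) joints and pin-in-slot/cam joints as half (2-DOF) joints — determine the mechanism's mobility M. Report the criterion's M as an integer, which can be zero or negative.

M = 1

link 0 = ground. State L|J1|J2 = 1|0|0
+link1  2|0|0
+link2  3|0|0
P(2,0) f=1→J1  3|1|0
C(1,0) f=2→J2  3|1|1
+link3  4|1|1
R(0,3) f=1→J1  4|2|1
R(1,3) f=1→J1  4|3|1
C(2,3) f=2→J2  4|3|2
M = 3(4−1)−2·3−2 = 9−6−2 = 1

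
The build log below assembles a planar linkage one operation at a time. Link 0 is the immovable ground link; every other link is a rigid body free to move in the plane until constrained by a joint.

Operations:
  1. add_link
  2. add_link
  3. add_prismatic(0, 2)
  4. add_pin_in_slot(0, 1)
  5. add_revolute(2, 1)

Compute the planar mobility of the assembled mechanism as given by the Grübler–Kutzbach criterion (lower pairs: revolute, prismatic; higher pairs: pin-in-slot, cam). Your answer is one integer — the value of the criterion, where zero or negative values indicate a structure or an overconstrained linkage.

L=1 J1=0 J2=0
add link → L=2 J1=0 J2=0
add link → L=3 J1=0 J2=0
P@0,2 dof=1 J1 → L=3 J1=1 J2=0
PS@0,1 dof=2 J2 → L=3 J1=1 J2=1
R@2,1 dof=1 J1 → L=3 J1=2 J2=1
M=3(L−1)−2J1−J2=3·2−2·2−1=1

M = 1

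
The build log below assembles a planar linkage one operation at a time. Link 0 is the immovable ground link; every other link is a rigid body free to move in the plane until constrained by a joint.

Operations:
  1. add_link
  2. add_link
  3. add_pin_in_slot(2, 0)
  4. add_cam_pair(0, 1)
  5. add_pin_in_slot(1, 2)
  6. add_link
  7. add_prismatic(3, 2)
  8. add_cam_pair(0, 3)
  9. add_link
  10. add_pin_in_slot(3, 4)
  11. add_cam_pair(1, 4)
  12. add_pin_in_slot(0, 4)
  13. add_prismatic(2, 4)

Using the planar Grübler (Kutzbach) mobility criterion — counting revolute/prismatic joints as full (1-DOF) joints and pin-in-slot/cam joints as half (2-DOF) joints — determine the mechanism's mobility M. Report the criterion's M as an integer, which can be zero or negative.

link 0 = ground. State L|J1|J2 = 1|0|0
+link1  2|0|0
+link2  3|0|0
PS(2,0) f=2→J2  3|0|1
C(0,1) f=2→J2  3|0|2
PS(1,2) f=2→J2  3|0|3
+link3  4|0|3
P(3,2) f=1→J1  4|1|3
C(0,3) f=2→J2  4|1|4
+link4  5|1|4
PS(3,4) f=2→J2  5|1|5
C(1,4) f=2→J2  5|1|6
PS(0,4) f=2→J2  5|1|7
P(2,4) f=1→J1  5|2|7
M = 3(5−1)−2·2−7 = 12−4−7 = 1

M = 1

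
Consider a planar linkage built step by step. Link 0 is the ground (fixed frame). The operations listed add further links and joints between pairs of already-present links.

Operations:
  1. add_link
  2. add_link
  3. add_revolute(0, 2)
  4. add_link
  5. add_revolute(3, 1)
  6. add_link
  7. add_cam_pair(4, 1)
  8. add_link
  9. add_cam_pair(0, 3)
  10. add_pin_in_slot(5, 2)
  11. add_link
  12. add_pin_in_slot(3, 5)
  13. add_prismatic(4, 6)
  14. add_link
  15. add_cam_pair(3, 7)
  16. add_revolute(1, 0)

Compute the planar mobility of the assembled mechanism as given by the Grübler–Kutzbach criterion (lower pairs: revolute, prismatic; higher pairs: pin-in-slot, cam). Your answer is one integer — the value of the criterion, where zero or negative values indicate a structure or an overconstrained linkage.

M = 8

ground; <1,0,0>
#1 <2,0,0>
#2 <3,0,0>
R:0↔2 J1 <3,1,0>
#3 <4,1,0>
R:3↔1 J1 <4,2,0>
#4 <5,2,0>
C:4↔1 J2 <5,2,1>
#5 <6,2,1>
C:0↔3 J2 <6,2,2>
PS:5↔2 J2 <6,2,3>
#6 <7,2,3>
PS:3↔5 J2 <7,2,4>
P:4↔6 J1 <7,3,4>
#7 <8,3,4>
C:3↔7 J2 <8,3,5>
R:1↔0 J1 <8,4,5>
3×7 − 2×4 − 1×5 = 8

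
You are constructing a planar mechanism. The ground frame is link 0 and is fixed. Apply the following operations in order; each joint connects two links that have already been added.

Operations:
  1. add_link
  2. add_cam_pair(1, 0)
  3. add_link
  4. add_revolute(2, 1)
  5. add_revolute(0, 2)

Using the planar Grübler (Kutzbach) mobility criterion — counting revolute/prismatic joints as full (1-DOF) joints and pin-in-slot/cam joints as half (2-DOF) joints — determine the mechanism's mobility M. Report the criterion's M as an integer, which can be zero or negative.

ground; <1,0,0>
#1 <2,0,0>
C:1↔0 J2 <2,0,1>
#2 <3,0,1>
R:2↔1 J1 <3,1,1>
R:0↔2 J1 <3,2,1>
3×2 − 2×2 − 1×1 = 1

M = 1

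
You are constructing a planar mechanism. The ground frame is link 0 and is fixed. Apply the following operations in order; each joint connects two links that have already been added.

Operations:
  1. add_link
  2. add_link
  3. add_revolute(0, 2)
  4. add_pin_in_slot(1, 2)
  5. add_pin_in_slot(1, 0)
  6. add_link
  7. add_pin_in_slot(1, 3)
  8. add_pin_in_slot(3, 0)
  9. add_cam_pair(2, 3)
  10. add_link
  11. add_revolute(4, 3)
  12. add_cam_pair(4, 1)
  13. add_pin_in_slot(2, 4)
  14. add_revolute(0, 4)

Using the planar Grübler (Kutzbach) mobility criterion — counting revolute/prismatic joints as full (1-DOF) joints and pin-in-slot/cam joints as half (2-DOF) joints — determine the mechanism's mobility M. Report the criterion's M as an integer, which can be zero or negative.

M = -1

[1;0;0] (link 0 is ground)
L+ [2;0;0]
L+ [3;0;0]
R(0,2)∈J1 [3;1;0]
PS(1,2)∈J2 [3;1;1]
PS(1,0)∈J2 [3;1;2]
L+ [4;1;2]
PS(1,3)∈J2 [4;1;3]
PS(3,0)∈J2 [4;1;4]
C(2,3)∈J2 [4;1;5]
L+ [5;1;5]
R(4,3)∈J1 [5;2;5]
C(4,1)∈J2 [5;2;6]
PS(2,4)∈J2 [5;2;7]
R(0,4)∈J1 [5;3;7]
mobility = 12 − 6 − 7 = -1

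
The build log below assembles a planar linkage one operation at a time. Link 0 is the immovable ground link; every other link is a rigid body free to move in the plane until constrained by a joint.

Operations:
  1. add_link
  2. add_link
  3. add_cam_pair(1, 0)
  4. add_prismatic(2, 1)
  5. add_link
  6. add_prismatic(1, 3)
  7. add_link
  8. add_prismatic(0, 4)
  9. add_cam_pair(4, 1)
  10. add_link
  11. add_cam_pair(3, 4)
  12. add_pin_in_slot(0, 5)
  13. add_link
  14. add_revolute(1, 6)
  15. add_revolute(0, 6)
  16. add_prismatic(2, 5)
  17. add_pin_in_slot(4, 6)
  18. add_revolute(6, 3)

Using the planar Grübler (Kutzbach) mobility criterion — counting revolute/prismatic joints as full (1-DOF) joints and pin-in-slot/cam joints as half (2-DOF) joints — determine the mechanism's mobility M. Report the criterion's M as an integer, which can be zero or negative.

(L,J1,J2)=(1,0,0); link0 fixed
link1: (2,0,0)
link2: (3,0,0)
C 1-0 [J2]: (3,0,1)
P 2-1 [J1]: (3,1,1)
link3: (4,1,1)
P 1-3 [J1]: (4,2,1)
link4: (5,2,1)
P 0-4 [J1]: (5,3,1)
C 4-1 [J2]: (5,3,2)
link5: (6,3,2)
C 3-4 [J2]: (6,3,3)
PS 0-5 [J2]: (6,3,4)
link6: (7,3,4)
R 1-6 [J1]: (7,4,4)
R 0-6 [J1]: (7,5,4)
P 2-5 [J1]: (7,6,4)
PS 4-6 [J2]: (7,6,5)
R 6-3 [J1]: (7,7,5)
Grübler: 3·6 − 2·7 − 5 = -1

M = -1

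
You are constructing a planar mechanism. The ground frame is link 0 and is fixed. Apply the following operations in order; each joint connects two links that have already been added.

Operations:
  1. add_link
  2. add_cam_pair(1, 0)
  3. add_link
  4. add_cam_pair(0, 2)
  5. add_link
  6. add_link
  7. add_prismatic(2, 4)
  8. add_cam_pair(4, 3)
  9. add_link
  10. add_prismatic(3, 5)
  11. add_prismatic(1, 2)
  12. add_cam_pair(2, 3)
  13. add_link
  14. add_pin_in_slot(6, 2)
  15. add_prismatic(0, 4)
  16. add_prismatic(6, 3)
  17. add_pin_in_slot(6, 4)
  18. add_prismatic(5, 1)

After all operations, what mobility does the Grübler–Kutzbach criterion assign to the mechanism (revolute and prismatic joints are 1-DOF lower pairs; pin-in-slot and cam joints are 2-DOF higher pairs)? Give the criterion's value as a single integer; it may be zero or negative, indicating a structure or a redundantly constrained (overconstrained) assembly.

link 0 = ground. State L|J1|J2 = 1|0|0
+link1  2|0|0
C(1,0) f=2→J2  2|0|1
+link2  3|0|1
C(0,2) f=2→J2  3|0|2
+link3  4|0|2
+link4  5|0|2
P(2,4) f=1→J1  5|1|2
C(4,3) f=2→J2  5|1|3
+link5  6|1|3
P(3,5) f=1→J1  6|2|3
P(1,2) f=1→J1  6|3|3
C(2,3) f=2→J2  6|3|4
+link6  7|3|4
PS(6,2) f=2→J2  7|3|5
P(0,4) f=1→J1  7|4|5
P(6,3) f=1→J1  7|5|5
PS(6,4) f=2→J2  7|5|6
P(5,1) f=1→J1  7|6|6
M = 3(7−1)−2·6−6 = 18−12−6 = 0

M = 0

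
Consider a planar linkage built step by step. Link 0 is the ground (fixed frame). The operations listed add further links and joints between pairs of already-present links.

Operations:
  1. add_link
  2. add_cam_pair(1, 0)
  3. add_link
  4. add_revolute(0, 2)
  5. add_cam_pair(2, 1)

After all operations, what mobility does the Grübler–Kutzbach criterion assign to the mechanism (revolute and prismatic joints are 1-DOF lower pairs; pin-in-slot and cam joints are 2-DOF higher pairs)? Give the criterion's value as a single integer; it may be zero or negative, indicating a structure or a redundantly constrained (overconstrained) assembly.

M = 2

L=1 J1=0 J2=0
add link → L=2 J1=0 J2=0
C@1,0 dof=2 J2 → L=2 J1=0 J2=1
add link → L=3 J1=0 J2=1
R@0,2 dof=1 J1 → L=3 J1=1 J2=1
C@2,1 dof=2 J2 → L=3 J1=1 J2=2
M=3(L−1)−2J1−J2=3·2−2·1−2=2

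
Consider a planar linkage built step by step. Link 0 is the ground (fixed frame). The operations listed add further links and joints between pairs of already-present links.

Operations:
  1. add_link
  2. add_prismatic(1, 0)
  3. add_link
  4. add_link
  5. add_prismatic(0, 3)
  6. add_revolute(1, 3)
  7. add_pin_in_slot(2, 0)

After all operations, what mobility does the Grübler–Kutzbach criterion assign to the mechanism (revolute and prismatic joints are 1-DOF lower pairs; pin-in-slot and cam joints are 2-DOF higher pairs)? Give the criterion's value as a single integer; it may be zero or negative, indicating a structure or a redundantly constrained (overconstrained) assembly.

ground; <1,0,0>
#1 <2,0,0>
P:1↔0 J1 <2,1,0>
#2 <3,1,0>
#3 <4,1,0>
P:0↔3 J1 <4,2,0>
R:1↔3 J1 <4,3,0>
PS:2↔0 J2 <4,3,1>
3×3 − 2×3 − 1×1 = 2

M = 2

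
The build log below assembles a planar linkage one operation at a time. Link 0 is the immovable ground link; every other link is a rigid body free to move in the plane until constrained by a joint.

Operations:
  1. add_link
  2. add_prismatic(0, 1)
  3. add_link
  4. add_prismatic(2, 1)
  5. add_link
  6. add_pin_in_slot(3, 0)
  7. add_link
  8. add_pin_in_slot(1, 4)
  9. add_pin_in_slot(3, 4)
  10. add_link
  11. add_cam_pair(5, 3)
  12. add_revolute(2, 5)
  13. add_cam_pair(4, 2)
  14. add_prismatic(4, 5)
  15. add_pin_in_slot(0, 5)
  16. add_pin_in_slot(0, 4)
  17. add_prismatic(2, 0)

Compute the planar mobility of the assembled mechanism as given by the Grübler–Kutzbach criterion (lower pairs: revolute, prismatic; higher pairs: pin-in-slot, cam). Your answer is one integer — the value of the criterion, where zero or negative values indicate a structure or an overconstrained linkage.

link 0 = ground. State L|J1|J2 = 1|0|0
+link1  2|0|0
P(0,1) f=1→J1  2|1|0
+link2  3|1|0
P(2,1) f=1→J1  3|2|0
+link3  4|2|0
PS(3,0) f=2→J2  4|2|1
+link4  5|2|1
PS(1,4) f=2→J2  5|2|2
PS(3,4) f=2→J2  5|2|3
+link5  6|2|3
C(5,3) f=2→J2  6|2|4
R(2,5) f=1→J1  6|3|4
C(4,2) f=2→J2  6|3|5
P(4,5) f=1→J1  6|4|5
PS(0,5) f=2→J2  6|4|6
PS(0,4) f=2→J2  6|4|7
P(2,0) f=1→J1  6|5|7
M = 3(6−1)−2·5−7 = 15−10−7 = -2

M = -2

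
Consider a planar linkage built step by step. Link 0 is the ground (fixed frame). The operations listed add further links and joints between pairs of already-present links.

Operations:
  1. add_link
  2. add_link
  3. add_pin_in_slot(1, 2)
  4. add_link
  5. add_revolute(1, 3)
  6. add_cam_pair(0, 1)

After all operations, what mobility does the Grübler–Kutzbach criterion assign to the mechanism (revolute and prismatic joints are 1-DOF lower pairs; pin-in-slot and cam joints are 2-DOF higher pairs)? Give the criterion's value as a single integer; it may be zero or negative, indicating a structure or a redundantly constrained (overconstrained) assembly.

M = 5

link 0 = ground. State L|J1|J2 = 1|0|0
+link1  2|0|0
+link2  3|0|0
PS(1,2) f=2→J2  3|0|1
+link3  4|0|1
R(1,3) f=1→J1  4|1|1
C(0,1) f=2→J2  4|1|2
M = 3(4−1)−2·1−2 = 9−2−2 = 5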